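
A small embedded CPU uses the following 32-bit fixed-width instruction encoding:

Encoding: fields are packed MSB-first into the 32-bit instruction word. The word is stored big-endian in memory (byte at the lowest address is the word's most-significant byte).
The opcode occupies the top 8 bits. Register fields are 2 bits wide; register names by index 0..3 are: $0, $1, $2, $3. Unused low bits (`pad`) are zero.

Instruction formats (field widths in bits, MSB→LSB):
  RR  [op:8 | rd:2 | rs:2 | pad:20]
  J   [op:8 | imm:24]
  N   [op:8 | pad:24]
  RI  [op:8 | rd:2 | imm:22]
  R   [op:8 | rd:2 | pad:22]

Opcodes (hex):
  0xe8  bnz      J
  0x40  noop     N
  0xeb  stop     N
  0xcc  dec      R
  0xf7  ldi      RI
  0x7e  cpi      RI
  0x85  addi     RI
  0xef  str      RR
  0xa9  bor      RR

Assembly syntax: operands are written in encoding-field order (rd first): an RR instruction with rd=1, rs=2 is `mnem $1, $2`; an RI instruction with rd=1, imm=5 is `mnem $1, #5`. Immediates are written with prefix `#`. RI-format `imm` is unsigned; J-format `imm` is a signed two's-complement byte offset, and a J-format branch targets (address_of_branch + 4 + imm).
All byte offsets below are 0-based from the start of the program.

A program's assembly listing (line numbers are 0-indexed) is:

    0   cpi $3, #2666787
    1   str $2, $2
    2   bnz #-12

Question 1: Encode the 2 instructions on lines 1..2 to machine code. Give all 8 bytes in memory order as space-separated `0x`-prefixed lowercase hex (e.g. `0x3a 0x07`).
line 1 (str): pack op=0xef:8|rd=2:2|rs=2:2|pad=0:20 = 0xefa00000; big→ ef a0 00 00
line 2 (bnz): pack op=0xe8:8|imm=-12:24 = 0xe8fffff4; big→ e8 ff ff f4

0xef 0xa0 0x00 0x00 0xe8 0xff 0xff 0xf4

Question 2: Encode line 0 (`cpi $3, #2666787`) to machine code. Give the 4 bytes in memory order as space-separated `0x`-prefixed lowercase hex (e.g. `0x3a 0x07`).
0x7e 0xe8 0xb1 0x23

0. cpi fields op=0x7e:8|rd=3:2|imm=2666787:22 → word 7ee8b123h → 7e e8 b1 23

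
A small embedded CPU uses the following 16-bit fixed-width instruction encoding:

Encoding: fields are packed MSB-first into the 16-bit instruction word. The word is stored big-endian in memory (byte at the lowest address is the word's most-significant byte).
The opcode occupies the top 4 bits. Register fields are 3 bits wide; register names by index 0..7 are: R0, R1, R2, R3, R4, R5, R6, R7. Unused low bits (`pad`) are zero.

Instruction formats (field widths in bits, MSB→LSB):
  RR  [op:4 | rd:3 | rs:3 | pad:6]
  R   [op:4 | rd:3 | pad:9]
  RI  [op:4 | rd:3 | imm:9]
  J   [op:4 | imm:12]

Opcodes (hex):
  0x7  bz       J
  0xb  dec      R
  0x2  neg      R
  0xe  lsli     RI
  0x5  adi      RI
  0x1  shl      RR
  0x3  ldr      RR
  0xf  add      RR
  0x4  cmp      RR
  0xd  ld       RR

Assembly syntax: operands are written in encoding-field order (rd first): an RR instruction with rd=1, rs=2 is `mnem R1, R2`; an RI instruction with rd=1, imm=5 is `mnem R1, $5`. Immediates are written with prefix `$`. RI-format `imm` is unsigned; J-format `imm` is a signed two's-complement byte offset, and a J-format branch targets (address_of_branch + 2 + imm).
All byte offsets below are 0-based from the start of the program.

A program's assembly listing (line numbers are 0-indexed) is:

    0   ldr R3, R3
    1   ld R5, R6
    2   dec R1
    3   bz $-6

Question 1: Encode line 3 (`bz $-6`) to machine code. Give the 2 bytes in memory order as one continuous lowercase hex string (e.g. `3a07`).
line 3 (bz): pack op=0x7:4|imm=-6:12 = 0x7ffa; big→ 7f fa

7ffa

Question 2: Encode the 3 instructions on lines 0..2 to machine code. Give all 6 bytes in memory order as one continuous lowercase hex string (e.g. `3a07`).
36c0db80b200

line 0 (ldr): pack op=0x3:4|rd=3:3|rs=3:3|pad=0:6 = 0x36c0; big→ 36 c0
line 1 (ld): pack op=0xd:4|rd=5:3|rs=6:3|pad=0:6 = 0xdb80; big→ db 80
line 2 (dec): pack op=0xb:4|rd=1:3|pad=0:9 = 0xb200; big→ b2 00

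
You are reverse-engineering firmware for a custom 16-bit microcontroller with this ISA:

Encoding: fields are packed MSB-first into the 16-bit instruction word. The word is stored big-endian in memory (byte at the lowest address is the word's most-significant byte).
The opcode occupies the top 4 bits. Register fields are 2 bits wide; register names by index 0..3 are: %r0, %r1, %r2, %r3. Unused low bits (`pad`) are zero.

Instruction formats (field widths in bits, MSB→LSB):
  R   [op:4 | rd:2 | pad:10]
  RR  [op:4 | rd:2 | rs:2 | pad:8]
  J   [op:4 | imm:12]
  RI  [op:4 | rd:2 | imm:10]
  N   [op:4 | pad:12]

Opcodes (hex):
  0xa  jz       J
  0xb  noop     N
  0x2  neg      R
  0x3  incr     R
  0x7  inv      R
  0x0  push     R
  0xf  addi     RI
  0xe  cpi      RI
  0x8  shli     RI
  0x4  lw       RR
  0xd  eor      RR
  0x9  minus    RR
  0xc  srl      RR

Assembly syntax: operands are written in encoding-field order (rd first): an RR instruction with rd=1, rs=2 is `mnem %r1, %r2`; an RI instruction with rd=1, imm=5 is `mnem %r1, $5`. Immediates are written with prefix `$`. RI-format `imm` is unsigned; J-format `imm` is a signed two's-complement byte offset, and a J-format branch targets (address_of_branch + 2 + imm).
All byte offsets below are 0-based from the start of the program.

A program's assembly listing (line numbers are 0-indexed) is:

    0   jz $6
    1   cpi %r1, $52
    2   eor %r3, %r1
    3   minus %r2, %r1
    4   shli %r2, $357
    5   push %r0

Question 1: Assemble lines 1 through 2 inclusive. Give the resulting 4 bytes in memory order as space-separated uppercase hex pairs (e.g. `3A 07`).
L1: cpi op=0xe:4|rd=1:2|imm=52:10 ⇒ 0xe434 ⇒ big e4 34
L2: eor op=0xd:4|rd=3:2|rs=1:2|pad=0:8 ⇒ 0xdd00 ⇒ big dd 00

E4 34 DD 00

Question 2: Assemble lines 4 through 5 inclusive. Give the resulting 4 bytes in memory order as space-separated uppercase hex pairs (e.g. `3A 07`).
89 65 00 00

L4: shli op=0x8:4|rd=2:2|imm=357:10 ⇒ 0x8965 ⇒ big 89 65
L5: push op=0x0:4|rd=0:2|pad=0:10 ⇒ 0x0000 ⇒ big 00 00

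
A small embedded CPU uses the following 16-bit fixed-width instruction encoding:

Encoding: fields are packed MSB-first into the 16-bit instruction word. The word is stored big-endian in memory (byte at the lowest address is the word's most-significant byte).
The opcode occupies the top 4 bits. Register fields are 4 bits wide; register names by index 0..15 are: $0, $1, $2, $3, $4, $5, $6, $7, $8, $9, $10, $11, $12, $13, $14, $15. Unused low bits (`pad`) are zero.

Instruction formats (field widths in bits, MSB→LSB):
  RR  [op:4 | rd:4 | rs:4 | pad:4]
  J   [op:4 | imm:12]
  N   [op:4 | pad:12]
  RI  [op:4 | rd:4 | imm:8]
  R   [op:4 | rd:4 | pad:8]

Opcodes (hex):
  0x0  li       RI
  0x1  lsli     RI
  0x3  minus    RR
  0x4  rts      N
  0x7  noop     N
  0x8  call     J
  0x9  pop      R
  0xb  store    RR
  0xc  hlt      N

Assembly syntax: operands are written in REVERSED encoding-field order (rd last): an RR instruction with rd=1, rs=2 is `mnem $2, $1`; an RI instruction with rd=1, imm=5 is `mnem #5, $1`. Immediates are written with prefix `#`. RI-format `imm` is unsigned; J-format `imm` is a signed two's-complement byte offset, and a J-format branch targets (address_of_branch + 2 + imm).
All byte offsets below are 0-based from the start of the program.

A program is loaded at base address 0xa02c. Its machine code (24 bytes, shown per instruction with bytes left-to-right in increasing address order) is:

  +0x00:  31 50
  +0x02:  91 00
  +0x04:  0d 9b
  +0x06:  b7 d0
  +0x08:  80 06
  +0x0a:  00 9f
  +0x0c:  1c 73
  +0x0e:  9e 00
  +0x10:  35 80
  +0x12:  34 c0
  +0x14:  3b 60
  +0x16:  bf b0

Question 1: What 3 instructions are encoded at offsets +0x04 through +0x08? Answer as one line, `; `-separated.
off 0x04: read 0d 9b as big → 0x0d9b
  op=0x0d9b>>12=0x0 ⇒ li (RI)
  rd: (w>>8)&0xf=0xd → $13
  imm: (w>>0)&0xff=0x9b → #155
off 0x06: read b7 d0 as big → 0xb7d0
  op=0xb7d0>>12=0xb ⇒ store (RR)
  rd: (w>>8)&0xf=0x7 → $7
  rs: (w>>4)&0xf=0xd → $13
off 0x08: read 80 06 as big → 0x8006
  op=0x8006>>12=0x8 ⇒ call (J)
  imm: (w>>0)&0xfff=0x6 → #6

li #155, $13; store $13, $7; call #6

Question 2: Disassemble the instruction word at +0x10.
@+10  big-endian(35 80) = 0x3580
  opcode bits[15:12]=0x3: minus/RR
  rd@[11:8]=0x5 ⇒ $5
  rs@[7:4]=0x8 ⇒ $8

minus $8, $5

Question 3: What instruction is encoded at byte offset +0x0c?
off 0x0c: read 1c 73 as big → 0x1c73
  top 4b → 0x1 → lsli [RI]
  rd: (w>>8)&0xf=0xc → $12
  imm: (w>>0)&0xff=0x73 → #115

lsli #115, $12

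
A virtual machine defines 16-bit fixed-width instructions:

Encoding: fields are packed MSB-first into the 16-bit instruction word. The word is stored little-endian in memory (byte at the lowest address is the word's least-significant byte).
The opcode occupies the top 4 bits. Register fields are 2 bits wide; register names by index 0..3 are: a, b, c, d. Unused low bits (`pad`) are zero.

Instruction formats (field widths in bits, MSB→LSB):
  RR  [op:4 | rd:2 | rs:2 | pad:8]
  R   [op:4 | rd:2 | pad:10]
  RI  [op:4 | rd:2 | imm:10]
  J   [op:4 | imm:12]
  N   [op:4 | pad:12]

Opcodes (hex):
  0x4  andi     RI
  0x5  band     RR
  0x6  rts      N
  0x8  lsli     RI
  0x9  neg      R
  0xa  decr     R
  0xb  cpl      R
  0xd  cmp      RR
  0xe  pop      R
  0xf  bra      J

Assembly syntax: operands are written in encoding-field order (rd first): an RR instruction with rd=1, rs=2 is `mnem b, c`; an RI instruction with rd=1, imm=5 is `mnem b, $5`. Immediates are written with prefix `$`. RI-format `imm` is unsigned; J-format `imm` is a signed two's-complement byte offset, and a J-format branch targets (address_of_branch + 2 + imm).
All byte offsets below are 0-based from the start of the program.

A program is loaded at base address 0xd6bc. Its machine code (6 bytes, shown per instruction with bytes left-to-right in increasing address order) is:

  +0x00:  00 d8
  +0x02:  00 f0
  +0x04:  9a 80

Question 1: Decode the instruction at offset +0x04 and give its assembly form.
lsli a, $154

@+04  little-endian(9a 80) = 0x809a
  top 4b → 0x8 → lsli [RI]
  rd@[11:10]=0x0 ⇒ a
  imm@[9:0]=0x9a ⇒ $154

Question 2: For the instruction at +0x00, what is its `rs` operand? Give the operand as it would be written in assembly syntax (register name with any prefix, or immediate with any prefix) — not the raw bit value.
a

[00] 00 d8 → 0xd800
  top 4b → 0xd → cmp [RR]
  rd: (w>>10)&0x3=0x2 → c
  rs: (w>>8)&0x3=0x0 → a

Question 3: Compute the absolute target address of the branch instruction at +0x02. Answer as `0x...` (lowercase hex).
0xd6c0

off 0x02: read 00 f0 as little → 0xf000
  opcode bits[15:12]=0xf: bra/J
  imm@[11:0]=0x0 ⇒ $0
  target = base 0xd6bc + off 0x02 + 2 + imm 0 = 0xd6c0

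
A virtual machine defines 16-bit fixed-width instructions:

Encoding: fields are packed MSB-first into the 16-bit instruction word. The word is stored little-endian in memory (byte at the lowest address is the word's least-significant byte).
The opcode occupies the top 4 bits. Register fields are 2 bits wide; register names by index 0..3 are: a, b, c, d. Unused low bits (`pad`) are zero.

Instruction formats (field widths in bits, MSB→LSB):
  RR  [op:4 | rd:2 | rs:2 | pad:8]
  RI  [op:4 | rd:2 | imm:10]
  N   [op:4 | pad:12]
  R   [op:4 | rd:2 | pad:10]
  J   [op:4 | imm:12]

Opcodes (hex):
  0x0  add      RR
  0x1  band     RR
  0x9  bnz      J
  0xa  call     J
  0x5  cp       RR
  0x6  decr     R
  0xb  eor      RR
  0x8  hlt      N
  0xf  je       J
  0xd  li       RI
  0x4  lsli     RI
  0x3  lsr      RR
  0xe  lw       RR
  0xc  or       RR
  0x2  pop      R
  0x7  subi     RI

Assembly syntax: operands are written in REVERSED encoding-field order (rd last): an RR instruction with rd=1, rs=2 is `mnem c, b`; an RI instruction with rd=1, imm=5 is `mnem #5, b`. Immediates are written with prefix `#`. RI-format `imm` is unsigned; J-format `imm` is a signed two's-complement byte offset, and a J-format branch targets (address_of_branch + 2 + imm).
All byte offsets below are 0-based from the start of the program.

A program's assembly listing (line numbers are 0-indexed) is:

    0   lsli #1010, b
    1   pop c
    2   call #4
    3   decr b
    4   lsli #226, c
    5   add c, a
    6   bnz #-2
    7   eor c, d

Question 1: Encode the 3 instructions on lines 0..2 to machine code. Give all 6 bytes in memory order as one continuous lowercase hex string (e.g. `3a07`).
f247002804a0

L0: lsli op=0x4:4|rd=1:2|imm=1010:10 ⇒ 0x47f2 ⇒ little f2 47
L1: pop op=0x2:4|rd=2:2|pad=0:10 ⇒ 0x2800 ⇒ little 00 28
L2: call op=0xa:4|imm=4:12 ⇒ 0xa004 ⇒ little 04 a0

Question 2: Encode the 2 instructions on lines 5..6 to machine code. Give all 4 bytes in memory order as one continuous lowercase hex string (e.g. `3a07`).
line 5 (add): pack op=0x0:4|rd=0:2|rs=2:2|pad=0:8 = 0x0200; little→ 00 02
line 6 (bnz): pack op=0x9:4|imm=-2:12 = 0x9ffe; little→ fe 9f

0002fe9f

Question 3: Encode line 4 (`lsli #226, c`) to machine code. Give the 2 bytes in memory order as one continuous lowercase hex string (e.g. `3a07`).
e248

line 4 (lsli): pack op=0x4:4|rd=2:2|imm=226:10 = 0x48e2; little→ e2 48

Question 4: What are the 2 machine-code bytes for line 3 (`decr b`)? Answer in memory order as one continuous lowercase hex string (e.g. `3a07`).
0064

L3: decr op=0x6:4|rd=1:2|pad=0:10 ⇒ 0x6400 ⇒ little 00 64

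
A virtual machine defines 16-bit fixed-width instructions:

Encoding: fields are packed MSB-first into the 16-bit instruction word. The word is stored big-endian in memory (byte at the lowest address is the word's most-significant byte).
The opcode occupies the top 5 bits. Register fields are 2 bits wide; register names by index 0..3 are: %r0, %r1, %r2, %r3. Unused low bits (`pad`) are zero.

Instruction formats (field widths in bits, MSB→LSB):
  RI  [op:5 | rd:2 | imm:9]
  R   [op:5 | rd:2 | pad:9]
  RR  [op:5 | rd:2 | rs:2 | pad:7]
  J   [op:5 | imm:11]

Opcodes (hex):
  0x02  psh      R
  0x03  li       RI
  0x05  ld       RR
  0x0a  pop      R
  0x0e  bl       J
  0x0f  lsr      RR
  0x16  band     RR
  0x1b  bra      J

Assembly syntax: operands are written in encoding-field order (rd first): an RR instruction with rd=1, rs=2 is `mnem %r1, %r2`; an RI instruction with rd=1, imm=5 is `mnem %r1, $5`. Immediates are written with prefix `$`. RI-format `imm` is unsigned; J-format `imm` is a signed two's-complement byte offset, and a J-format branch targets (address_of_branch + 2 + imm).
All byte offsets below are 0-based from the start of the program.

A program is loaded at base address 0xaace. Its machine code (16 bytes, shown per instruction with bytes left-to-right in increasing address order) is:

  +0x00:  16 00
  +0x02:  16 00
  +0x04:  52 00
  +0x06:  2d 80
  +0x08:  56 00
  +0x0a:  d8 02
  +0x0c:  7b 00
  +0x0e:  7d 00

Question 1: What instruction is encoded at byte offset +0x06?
ld %r2, %r3

off 0x06: read 2d 80 as big → 0x2d80
  top 5b → 0x5 → ld [RR]
  rd@[10:9]=0x2 ⇒ %r2
  rs@[8:7]=0x3 ⇒ %r3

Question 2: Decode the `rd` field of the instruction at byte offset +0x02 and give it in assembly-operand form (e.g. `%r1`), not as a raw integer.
%r3

off 0x02: read 16 00 as big → 0x1600
  top 5b → 0x2 → psh [R]
  rd: (w>>9)&0x3=0x3 → %r3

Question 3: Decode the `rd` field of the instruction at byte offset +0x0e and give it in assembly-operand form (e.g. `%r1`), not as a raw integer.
%r2

[0e] 7d 00 → 0x7d00
  opcode bits[15:11]=0xf: lsr/RR
  rd: (w>>9)&0x3=0x2 → %r2
  rs: (w>>7)&0x3=0x2 → %r2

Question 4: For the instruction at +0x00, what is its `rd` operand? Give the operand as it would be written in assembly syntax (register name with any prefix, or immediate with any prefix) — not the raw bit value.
%r3

@+00  big-endian(16 00) = 0x1600
  opcode bits[15:11]=0x2: psh/R
  [10:9] rd=3 = %r3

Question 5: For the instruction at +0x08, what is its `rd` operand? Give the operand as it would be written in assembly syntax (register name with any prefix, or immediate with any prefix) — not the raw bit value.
%r3

+0x08: 56 00 ⇒ word 0x5600 (big)
  opcode bits[15:11]=0xa: pop/R
  rd@[10:9]=0x3 ⇒ %r3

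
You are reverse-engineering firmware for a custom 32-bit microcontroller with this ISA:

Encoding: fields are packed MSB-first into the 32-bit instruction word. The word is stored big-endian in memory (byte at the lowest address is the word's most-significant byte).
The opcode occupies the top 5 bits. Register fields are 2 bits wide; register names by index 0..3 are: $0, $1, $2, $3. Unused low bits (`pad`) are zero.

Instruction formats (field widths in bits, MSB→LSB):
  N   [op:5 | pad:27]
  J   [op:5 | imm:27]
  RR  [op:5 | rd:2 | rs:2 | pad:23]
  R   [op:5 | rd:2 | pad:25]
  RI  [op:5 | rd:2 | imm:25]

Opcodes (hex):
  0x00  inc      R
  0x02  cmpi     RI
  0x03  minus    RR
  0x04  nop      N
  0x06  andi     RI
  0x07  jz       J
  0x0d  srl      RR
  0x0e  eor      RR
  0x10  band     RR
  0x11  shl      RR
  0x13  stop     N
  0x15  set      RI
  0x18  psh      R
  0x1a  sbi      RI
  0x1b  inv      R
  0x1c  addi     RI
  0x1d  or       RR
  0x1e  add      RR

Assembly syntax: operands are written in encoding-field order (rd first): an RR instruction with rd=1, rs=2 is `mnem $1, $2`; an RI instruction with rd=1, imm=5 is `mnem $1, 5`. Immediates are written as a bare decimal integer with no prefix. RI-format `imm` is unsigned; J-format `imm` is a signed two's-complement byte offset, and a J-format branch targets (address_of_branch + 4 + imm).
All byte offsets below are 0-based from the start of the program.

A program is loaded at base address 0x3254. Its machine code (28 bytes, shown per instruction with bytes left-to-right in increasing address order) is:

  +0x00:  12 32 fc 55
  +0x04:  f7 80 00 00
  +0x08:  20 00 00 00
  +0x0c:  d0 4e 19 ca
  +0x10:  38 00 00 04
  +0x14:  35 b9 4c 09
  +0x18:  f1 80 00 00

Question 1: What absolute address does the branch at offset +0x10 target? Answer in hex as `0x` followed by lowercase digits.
0x326c

off 0x10: read 38 00 00 04 as big → 0x38000004
  opcode bits[31:27]=0x7: jz/J
  [26:0] imm=4 = 4
  target = base 0x3254 + off 0x10 + 4 + imm 4 = 0x326c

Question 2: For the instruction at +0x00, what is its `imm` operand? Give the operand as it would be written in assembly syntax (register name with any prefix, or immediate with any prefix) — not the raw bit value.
3341397

[00] 12 32 fc 55 → 0x1232fc55
  top 5b → 0x2 → cmpi [RI]
  [26:25] rd=1 = $1
  [24:0] imm=3341397 = 3341397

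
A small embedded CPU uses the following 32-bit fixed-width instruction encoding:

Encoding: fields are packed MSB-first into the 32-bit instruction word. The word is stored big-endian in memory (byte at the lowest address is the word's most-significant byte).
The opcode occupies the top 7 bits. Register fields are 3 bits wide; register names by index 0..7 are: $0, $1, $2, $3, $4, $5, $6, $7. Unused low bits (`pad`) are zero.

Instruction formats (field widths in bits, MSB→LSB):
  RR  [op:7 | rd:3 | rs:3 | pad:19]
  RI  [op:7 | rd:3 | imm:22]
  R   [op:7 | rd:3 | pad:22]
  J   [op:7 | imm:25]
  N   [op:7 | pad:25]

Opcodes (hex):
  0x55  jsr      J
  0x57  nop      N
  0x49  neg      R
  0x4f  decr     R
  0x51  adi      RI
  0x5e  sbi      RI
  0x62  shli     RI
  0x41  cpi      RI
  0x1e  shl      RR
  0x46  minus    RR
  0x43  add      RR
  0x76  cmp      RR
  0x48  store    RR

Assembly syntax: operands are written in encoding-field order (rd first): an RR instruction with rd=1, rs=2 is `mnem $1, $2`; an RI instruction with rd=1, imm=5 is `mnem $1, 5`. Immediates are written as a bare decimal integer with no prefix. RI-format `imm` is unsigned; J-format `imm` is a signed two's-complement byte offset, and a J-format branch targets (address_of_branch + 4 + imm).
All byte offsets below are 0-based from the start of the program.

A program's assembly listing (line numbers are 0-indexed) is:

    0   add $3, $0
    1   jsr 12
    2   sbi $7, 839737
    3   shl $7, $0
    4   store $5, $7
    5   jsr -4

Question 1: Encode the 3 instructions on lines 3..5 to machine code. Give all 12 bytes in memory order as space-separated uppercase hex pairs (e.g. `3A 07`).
3D C0 00 00 91 78 00 00 AB FF FF FC

line 3 (shl): pack op=0x1e:7|rd=7:3|rs=0:3|pad=0:19 = 0x3dc00000; big→ 3d c0 00 00
line 4 (store): pack op=0x48:7|rd=5:3|rs=7:3|pad=0:19 = 0x91780000; big→ 91 78 00 00
line 5 (jsr): pack op=0x55:7|imm=-4:25 = 0xabfffffc; big→ ab ff ff fc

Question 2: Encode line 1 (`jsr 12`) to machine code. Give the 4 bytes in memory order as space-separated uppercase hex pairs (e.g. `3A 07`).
AA 00 00 0C

L1: jsr op=0x55:7|imm=12:25 ⇒ 0xaa00000c ⇒ big aa 00 00 0c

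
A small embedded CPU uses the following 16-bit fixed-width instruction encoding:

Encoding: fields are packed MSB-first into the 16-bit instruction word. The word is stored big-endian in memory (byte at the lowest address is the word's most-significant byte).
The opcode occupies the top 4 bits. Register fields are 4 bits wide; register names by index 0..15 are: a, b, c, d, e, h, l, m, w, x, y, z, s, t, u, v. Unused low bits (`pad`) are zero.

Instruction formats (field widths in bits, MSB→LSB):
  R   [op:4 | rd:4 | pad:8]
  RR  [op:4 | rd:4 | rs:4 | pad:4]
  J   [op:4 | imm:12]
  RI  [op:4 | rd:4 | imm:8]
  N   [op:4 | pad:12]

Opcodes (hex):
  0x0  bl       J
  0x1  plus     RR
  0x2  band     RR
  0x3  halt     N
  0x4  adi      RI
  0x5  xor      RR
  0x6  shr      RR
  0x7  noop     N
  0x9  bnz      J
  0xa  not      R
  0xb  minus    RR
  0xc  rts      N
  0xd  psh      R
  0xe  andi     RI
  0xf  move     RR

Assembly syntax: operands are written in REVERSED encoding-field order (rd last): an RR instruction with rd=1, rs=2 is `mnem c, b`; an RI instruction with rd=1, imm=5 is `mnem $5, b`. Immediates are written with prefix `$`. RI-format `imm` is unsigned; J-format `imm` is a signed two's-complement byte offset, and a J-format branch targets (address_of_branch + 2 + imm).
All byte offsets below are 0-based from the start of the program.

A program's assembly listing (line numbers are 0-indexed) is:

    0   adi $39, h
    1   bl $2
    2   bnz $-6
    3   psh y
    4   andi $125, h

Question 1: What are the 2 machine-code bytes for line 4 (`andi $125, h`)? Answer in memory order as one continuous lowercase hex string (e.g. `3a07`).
line 4 (andi): pack op=0xe:4|rd=5:4|imm=125:8 = 0xe57d; big→ e5 7d

e57d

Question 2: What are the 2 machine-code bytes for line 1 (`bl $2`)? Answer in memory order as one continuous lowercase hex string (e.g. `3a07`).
line 1 (bl): pack op=0x0:4|imm=2:12 = 0x0002; big→ 00 02

0002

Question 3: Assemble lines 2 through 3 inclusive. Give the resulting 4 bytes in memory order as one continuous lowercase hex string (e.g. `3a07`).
9ffada00

line 2 (bnz): pack op=0x9:4|imm=-6:12 = 0x9ffa; big→ 9f fa
line 3 (psh): pack op=0xd:4|rd=10:4|pad=0:8 = 0xda00; big→ da 00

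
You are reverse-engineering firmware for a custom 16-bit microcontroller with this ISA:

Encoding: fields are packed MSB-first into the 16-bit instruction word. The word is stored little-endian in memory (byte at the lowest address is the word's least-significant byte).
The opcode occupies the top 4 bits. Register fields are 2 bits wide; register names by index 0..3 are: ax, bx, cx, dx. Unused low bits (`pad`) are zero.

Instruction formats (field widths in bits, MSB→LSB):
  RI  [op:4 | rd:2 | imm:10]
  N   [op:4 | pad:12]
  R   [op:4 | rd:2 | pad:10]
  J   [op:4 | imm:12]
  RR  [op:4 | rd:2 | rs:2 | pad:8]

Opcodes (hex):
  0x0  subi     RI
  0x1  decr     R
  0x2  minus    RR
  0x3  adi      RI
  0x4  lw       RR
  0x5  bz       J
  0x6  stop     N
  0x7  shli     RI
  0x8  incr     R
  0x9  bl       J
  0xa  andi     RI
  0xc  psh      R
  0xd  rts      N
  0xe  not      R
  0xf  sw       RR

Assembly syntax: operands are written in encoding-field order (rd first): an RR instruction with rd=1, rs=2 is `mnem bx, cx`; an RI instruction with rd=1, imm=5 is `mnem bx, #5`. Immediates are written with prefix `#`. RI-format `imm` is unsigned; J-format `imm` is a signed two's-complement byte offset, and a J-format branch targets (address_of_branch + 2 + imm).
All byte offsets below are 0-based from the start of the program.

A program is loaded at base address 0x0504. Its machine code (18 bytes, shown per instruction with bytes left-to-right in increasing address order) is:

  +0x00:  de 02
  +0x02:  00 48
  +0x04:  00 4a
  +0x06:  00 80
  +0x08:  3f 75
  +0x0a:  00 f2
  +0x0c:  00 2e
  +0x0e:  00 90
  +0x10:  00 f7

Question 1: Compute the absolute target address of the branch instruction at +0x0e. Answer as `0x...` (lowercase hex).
[0e] 00 90 → 0x9000
  opcode bits[15:12]=0x9: bl/J
  [11:0] imm=0 = #0
  target = base 0x0504 + off 0x0e + 2 + imm 0 = 0x0514

0x0514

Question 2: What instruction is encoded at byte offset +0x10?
off 0x10: read 00 f7 as little → 0xf700
  top 4b → 0xf → sw [RR]
  rd@[11:10]=0x1 ⇒ bx
  rs@[9:8]=0x3 ⇒ dx

sw bx, dx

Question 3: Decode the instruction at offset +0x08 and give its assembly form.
shli bx, #319

off 0x08: read 3f 75 as little → 0x753f
  top 4b → 0x7 → shli [RI]
  [11:10] rd=1 = bx
  [9:0] imm=319 = #319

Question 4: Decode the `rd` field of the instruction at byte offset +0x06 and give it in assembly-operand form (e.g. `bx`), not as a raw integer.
ax

[06] 00 80 → 0x8000
  opcode bits[15:12]=0x8: incr/R
  rd: (w>>10)&0x3=0x0 → ax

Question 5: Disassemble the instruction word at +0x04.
[04] 00 4a → 0x4a00
  opcode bits[15:12]=0x4: lw/RR
  rd@[11:10]=0x2 ⇒ cx
  rs@[9:8]=0x2 ⇒ cx

lw cx, cx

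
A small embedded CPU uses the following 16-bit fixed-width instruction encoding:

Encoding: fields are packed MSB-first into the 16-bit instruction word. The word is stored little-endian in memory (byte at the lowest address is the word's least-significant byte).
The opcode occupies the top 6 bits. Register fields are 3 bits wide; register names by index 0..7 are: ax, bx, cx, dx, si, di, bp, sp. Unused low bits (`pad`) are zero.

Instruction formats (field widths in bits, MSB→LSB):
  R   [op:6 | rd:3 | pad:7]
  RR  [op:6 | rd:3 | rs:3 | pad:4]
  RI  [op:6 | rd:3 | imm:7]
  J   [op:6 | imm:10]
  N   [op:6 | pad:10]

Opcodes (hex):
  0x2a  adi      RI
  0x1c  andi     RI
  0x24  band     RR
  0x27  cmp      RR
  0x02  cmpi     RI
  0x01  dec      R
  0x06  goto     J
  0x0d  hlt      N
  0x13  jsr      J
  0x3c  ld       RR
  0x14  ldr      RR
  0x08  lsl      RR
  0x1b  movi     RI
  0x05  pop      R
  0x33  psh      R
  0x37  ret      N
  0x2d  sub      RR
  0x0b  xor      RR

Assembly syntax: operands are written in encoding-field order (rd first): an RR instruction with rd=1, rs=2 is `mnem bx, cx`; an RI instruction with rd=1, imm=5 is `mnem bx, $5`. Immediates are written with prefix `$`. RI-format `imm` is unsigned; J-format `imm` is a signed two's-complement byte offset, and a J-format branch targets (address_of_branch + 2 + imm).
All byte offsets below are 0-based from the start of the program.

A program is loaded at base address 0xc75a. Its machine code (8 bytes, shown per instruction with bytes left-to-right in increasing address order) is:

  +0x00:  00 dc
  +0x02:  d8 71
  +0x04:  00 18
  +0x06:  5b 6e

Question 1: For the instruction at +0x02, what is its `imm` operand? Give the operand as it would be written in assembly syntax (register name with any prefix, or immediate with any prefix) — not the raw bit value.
$88

[02] d8 71 → 0x71d8
  op=0x71d8>>10=0x1c ⇒ andi (RI)
  [9:7] rd=3 = dx
  [6:0] imm=88 = $88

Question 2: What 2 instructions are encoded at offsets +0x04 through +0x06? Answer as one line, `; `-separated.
off 0x04: read 00 18 as little → 0x1800
  top 6b → 0x6 → goto [J]
  imm@[9:0]=0x0 ⇒ $0
off 0x06: read 5b 6e as little → 0x6e5b
  top 6b → 0x1b → movi [RI]
  rd@[9:7]=0x4 ⇒ si
  imm@[6:0]=0x5b ⇒ $91

goto $0; movi si, $91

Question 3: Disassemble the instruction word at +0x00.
ret

off 0x00: read 00 dc as little → 0xdc00
  top 6b → 0x37 → ret [N]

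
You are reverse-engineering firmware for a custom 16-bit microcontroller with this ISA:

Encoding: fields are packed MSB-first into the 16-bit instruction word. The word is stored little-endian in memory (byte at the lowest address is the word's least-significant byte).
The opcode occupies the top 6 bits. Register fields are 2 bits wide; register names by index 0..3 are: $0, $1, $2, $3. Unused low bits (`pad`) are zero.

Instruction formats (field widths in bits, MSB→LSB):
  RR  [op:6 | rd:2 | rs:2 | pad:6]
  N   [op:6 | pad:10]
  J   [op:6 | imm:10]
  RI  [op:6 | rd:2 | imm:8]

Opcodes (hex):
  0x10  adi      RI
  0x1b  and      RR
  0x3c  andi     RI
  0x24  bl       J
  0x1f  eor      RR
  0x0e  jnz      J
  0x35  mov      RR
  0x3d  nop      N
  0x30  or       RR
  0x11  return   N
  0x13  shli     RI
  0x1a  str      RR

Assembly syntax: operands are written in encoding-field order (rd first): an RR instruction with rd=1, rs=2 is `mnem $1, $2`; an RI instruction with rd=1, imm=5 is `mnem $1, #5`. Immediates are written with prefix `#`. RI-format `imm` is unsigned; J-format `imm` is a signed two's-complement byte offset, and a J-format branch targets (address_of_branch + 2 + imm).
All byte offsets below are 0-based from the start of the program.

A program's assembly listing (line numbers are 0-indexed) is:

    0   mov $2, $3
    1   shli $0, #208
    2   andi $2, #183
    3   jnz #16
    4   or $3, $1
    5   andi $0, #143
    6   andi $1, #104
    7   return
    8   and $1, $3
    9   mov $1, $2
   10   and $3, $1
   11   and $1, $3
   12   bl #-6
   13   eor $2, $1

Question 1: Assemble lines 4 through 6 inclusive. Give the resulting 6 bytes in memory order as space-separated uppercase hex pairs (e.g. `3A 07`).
4. or fields op=0x30:6|rd=3:2|rs=1:2|pad=0:6 → word c340h → 40 c3
5. andi fields op=0x3c:6|rd=0:2|imm=143:8 → word f08fh → 8f f0
6. andi fields op=0x3c:6|rd=1:2|imm=104:8 → word f168h → 68 f1

40 C3 8F F0 68 F1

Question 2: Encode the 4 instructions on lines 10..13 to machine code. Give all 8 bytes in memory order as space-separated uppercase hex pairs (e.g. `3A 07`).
40 6F C0 6D FA 93 40 7E

10. and fields op=0x1b:6|rd=3:2|rs=1:2|pad=0:6 → word 6f40h → 40 6f
11. and fields op=0x1b:6|rd=1:2|rs=3:2|pad=0:6 → word 6dc0h → c0 6d
12. bl fields op=0x24:6|imm=-6:10 → word 93fah → fa 93
13. eor fields op=0x1f:6|rd=2:2|rs=1:2|pad=0:6 → word 7e40h → 40 7e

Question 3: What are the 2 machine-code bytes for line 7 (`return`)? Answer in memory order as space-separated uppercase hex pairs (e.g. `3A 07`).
line 7 (return): pack op=0x11:6|pad=0:10 = 0x4400; little→ 00 44

00 44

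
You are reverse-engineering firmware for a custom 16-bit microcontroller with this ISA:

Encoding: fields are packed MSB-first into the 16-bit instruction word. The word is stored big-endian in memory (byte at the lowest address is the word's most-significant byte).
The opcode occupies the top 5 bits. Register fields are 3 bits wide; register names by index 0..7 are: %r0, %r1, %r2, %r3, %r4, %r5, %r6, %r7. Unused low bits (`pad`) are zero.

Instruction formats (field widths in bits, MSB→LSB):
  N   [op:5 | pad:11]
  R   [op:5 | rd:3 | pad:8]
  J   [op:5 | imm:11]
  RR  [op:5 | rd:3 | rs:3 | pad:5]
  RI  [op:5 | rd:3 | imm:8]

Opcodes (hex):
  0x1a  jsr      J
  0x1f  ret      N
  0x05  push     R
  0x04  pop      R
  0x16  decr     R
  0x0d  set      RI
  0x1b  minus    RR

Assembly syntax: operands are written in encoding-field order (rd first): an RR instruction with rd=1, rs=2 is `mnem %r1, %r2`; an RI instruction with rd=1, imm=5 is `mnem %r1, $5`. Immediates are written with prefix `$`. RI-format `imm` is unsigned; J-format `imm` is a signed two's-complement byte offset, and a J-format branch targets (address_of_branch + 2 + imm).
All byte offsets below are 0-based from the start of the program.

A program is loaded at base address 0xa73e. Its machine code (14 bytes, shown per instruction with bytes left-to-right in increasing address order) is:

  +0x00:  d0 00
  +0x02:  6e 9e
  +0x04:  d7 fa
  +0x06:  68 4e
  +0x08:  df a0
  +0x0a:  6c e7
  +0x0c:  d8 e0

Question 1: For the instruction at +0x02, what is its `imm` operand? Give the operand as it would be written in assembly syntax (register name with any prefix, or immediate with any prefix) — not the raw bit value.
[02] 6e 9e → 0x6e9e
  top 5b → 0xd → set [RI]
  rd: (w>>8)&0x7=0x6 → %r6
  imm: (w>>0)&0xff=0x9e → $158

$158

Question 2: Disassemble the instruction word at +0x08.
off 0x08: read df a0 as big → 0xdfa0
  opcode bits[15:11]=0x1b: minus/RR
  rd@[10:8]=0x7 ⇒ %r7
  rs@[7:5]=0x5 ⇒ %r5

minus %r7, %r5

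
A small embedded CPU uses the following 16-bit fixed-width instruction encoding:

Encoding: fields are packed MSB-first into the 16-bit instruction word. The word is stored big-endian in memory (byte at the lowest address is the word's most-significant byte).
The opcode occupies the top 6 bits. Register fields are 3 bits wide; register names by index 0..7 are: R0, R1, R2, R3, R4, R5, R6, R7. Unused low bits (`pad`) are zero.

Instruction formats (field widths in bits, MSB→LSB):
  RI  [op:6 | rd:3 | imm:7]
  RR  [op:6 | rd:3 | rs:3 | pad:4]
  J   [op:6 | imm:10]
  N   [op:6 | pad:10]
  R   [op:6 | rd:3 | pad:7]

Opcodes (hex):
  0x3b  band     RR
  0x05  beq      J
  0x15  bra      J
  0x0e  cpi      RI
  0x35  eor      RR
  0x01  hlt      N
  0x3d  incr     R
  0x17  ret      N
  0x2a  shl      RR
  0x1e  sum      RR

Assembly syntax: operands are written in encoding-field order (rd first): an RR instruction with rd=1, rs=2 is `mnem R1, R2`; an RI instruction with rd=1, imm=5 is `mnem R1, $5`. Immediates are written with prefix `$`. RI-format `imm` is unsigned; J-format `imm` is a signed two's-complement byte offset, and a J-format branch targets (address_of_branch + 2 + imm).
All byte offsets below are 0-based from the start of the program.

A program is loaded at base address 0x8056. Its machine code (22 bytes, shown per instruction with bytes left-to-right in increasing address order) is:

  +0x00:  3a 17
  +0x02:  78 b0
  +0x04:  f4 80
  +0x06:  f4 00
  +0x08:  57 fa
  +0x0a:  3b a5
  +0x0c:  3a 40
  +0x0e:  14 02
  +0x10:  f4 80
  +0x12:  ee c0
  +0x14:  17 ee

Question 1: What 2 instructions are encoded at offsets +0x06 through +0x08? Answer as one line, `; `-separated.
+0x06: f4 00 ⇒ word 0xf400 (big)
  top 6b → 0x3d → incr [R]
  rd@[9:7]=0x0 ⇒ R0
+0x08: 57 fa ⇒ word 0x57fa (big)
  top 6b → 0x15 → bra [J]
  imm@[9:0]=0x3fa (s10→-6) ⇒ $-6

incr R0; bra $-6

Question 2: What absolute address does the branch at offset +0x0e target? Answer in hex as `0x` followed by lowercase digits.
@+0e  big-endian(14 02) = 0x1402
  op=0x1402>>10=0x5 ⇒ beq (J)
  [9:0] imm=2 = $2
  target = base 0x8056 + off 0x0e + 2 + imm 2 = 0x8068

0x8068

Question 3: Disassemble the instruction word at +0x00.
cpi R4, $23

[00] 3a 17 → 0x3a17
  top 6b → 0xe → cpi [RI]
  [9:7] rd=4 = R4
  [6:0] imm=23 = $23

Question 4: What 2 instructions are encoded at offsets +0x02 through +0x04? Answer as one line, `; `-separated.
sum R1, R3; incr R1

[02] 78 b0 → 0x78b0
  opcode bits[15:10]=0x1e: sum/RR
  rd@[9:7]=0x1 ⇒ R1
  rs@[6:4]=0x3 ⇒ R3
[04] f4 80 → 0xf480
  opcode bits[15:10]=0x3d: incr/R
  rd@[9:7]=0x1 ⇒ R1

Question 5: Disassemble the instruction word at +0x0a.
off 0x0a: read 3b a5 as big → 0x3ba5
  top 6b → 0xe → cpi [RI]
  rd@[9:7]=0x7 ⇒ R7
  imm@[6:0]=0x25 ⇒ $37

cpi R7, $37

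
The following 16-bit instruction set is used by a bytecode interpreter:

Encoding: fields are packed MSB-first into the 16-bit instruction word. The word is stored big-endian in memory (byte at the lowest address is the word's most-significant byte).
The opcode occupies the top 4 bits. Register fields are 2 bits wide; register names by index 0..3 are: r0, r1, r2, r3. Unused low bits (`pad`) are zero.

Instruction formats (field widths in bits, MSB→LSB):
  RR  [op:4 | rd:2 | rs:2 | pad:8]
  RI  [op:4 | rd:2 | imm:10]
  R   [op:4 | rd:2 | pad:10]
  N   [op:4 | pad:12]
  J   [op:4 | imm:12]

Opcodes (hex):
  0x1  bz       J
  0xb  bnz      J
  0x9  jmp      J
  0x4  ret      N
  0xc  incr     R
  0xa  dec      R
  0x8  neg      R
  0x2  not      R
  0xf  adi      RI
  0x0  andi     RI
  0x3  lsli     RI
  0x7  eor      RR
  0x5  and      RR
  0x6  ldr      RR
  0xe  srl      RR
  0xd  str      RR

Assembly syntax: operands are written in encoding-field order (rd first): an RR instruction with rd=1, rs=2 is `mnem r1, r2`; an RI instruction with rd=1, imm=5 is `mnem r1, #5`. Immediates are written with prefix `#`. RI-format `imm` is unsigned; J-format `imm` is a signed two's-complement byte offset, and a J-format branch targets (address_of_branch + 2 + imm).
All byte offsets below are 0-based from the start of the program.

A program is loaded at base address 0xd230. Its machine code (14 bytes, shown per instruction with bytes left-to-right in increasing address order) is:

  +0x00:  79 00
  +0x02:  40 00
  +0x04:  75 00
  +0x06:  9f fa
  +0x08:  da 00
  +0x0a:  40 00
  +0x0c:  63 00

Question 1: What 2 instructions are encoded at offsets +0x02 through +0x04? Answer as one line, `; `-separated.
ret; eor r1, r1

[02] 40 00 → 0x4000
  opcode bits[15:12]=0x4: ret/N
[04] 75 00 → 0x7500
  opcode bits[15:12]=0x7: eor/RR
  rd: (w>>10)&0x3=0x1 → r1
  rs: (w>>8)&0x3=0x1 → r1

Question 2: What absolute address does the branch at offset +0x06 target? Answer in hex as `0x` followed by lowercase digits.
0xd232

off 0x06: read 9f fa as big → 0x9ffa
  opcode bits[15:12]=0x9: jmp/J
  imm: (w>>0)&0xfff=0xffa (s12→-6) → #-6
  target = base 0xd230 + off 0x06 + 2 + imm -6 = 0xd232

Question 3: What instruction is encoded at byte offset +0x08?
str r2, r2

+0x08: da 00 ⇒ word 0xda00 (big)
  op=0xda00>>12=0xd ⇒ str (RR)
  rd: (w>>10)&0x3=0x2 → r2
  rs: (w>>8)&0x3=0x2 → r2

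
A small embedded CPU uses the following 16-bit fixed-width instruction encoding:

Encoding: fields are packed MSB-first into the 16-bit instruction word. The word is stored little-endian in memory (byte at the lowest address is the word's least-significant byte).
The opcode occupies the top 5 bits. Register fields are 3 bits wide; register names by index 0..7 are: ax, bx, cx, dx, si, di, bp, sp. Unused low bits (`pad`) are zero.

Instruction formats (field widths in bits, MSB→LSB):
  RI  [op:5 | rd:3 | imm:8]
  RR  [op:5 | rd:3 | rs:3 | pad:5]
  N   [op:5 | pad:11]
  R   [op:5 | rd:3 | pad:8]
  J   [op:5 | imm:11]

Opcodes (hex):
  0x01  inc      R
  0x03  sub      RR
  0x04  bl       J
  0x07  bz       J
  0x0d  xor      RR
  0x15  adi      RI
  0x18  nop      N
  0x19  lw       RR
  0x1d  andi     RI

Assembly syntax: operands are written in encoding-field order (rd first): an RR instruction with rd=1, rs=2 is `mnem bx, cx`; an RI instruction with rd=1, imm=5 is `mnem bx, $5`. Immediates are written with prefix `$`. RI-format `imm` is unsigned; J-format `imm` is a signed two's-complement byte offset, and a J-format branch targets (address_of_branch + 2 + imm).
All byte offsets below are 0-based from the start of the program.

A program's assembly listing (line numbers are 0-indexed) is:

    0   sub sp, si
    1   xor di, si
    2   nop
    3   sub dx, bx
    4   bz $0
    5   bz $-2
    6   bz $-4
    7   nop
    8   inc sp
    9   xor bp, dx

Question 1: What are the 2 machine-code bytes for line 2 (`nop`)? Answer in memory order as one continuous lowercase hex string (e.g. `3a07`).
00c0

2. nop fields op=0x18:5|pad=0:11 → word c000h → 00 c0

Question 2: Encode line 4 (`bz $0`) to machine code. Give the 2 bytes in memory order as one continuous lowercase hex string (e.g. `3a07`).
0038

line 4 (bz): pack op=0x7:5|imm=0:11 = 0x3800; little→ 00 38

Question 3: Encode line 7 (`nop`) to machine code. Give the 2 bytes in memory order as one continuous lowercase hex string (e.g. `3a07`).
line 7 (nop): pack op=0x18:5|pad=0:11 = 0xc000; little→ 00 c0

00c0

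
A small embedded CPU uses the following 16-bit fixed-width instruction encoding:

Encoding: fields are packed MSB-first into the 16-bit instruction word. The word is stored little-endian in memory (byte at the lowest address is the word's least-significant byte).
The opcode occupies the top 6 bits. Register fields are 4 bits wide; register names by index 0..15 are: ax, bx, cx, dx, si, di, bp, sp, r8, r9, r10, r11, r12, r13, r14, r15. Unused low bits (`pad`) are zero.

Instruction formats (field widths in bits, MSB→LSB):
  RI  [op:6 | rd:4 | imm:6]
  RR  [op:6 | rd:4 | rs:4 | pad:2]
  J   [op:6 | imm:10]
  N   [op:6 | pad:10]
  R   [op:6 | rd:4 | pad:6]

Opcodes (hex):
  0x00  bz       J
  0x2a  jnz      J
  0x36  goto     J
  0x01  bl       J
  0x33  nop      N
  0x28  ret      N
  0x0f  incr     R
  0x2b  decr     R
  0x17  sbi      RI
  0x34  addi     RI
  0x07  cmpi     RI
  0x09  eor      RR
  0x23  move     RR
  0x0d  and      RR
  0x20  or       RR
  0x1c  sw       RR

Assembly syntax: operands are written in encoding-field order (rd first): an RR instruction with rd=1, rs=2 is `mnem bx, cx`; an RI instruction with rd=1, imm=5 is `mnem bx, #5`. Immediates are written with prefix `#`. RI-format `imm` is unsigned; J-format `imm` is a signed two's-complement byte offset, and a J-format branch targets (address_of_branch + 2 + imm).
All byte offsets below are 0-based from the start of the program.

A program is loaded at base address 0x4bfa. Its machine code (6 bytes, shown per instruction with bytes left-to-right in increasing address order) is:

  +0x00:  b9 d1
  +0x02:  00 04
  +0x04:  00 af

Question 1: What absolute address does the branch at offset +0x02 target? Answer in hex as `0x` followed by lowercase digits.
[02] 00 04 → 0x0400
  top 6b → 0x1 → bl [J]
  [9:0] imm=0 = #0
  target = base 0x4bfa + off 0x02 + 2 + imm 0 = 0x4bfe

0x4bfe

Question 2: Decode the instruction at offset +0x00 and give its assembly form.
addi bp, #57

[00] b9 d1 → 0xd1b9
  opcode bits[15:10]=0x34: addi/RI
  rd@[9:6]=0x6 ⇒ bp
  imm@[5:0]=0x39 ⇒ #57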